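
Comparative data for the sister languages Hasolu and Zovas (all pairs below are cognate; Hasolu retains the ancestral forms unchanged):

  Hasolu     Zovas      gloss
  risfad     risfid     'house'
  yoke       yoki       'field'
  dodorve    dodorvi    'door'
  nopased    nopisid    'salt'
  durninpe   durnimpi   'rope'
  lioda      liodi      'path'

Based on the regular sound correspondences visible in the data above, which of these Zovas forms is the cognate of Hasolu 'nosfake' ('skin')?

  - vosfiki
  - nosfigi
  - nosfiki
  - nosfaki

nosfiki

risfad ~ risfid, nopased ~ nopisid — Hasolu a corresponds to Zovas i after a consonant, before a consonant other than r, m, n, p, b, f, v.
yoke ~ yoki, dodorve ~ dodorvi — Hasolu e corresponds to Zovas i word-finally.
Applying these to Hasolu 'nosfake':
  nosfake → nosfike   (a→i after a consonant, before a consonant other than r, m, n, p, b, f, v)
  nosfike → nosfiki   (e→i word-finally)
So the Zovas cognate is 'nosfiki'.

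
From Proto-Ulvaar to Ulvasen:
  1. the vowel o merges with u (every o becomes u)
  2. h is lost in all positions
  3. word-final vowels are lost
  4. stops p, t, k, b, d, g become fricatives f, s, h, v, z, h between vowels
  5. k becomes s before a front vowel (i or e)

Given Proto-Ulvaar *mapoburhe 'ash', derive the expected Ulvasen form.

mafuvur

Ulvasen: start from *mapoburhe.
  rule 1 (vowel merger): mapoburhe → mapuburhe
  rule 2 (h-loss): mapuburhe → mapubure
  rule 3 (apocope): mapubure → mapubur
  rule 4 (intervocalic lenition): mapubur → mafuvur
  rule 5: no change — mafuvur
  ⇒ Ulvasen mafuvur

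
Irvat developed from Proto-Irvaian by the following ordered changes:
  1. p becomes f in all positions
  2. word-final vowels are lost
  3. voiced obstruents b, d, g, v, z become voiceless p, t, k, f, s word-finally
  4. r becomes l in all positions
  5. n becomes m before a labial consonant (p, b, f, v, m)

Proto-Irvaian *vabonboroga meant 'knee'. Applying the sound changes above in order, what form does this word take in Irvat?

Irvat: start from *vabonboroga.
  rule 1: no change — vabonboroga
  rule 2 (apocope): vabonboroga → vabonborog
  rule 3 (final devoicing): vabonborog → vabonborok
  rule 4 (unconditioned shift): vabonborok → vabonbolok
  rule 5 (nasal place assimilation): vabonbolok → vabombolok
  ⇒ Irvat vabombolok

vabombolok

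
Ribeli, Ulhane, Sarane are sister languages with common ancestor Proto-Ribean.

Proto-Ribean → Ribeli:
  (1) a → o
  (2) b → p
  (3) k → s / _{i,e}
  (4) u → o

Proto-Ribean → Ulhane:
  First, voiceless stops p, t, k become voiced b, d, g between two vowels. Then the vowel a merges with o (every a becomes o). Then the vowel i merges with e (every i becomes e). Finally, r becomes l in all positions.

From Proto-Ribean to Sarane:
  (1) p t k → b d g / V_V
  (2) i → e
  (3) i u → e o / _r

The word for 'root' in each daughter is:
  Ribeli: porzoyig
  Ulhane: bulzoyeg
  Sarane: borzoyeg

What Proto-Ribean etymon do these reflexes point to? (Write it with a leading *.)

*burzoyig

Position 3: Ribeli has r, Ulhane has l, Sarane has r. Ribeli preserves r here (none of its changes turn any other segment into r), so the proto-segment is *r.
Position 7: Ribeli has i, Ulhane has e, Sarane has e. Ribeli preserves i here (none of its changes turn any other segment into i), so the proto-segment is *i.
Position 1: Ribeli has p, Ulhane has b, Sarane has b. Taking the neighbouring segments as reconstructed: Ribeli p could go back to *p or *b; Ulhane b can only go back to *b; Sarane b can only go back to *b — the one source consistent with every daughter is *b.
Continuing position by position gives *burzoyig; check it forward:
Ribeli: start from *burzoyig.
  rule 1: no change — burzoyig
  rule 2 (unconditioned shift): burzoyig → purzoyig
  rule 3: no change — purzoyig
  rule 4 (vowel merger): purzoyig → porzoyig
  ⇒ Ribeli porzoyig
Ulhane: start from *burzoyig.
  rule 1: no change — burzoyig
  rule 2: no change — burzoyig
  rule 3 (vowel merger): burzoyig → burzoyeg
  rule 4 (unconditioned shift): burzoyeg → bulzoyeg
  ⇒ Ulhane bulzoyeg
Sarane: start from *burzoyig.
  rule 1: no change — burzoyig
  rule 2 (vowel merger): burzoyig → burzoyeg
  rule 3 (pre-rhotic lowering): burzoyeg → borzoyeg
  ⇒ Sarane borzoyeg
No other proto-form is consistent with every reflex, so the reconstruction is *burzoyig.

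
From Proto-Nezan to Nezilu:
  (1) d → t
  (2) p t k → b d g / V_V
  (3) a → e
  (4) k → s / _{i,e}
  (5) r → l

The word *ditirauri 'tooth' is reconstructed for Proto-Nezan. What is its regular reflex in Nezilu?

tidileuli

Nezilu: *ditirauri > titirauri > tidirauri > tidireuri > tidileuli  (by unconditioned shift, intervocalic voicing, vowel merger, unconditioned shift)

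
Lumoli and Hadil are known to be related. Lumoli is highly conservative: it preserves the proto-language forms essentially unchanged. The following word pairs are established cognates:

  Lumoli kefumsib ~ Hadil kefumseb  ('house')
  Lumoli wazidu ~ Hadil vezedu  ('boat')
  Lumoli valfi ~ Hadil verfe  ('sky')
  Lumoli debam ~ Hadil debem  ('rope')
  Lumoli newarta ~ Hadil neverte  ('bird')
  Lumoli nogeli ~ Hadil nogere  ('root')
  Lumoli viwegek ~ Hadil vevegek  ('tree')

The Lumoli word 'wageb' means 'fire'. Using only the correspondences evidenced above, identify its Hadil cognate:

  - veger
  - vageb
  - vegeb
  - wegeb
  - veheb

vegeb

wazidu ~ vezedu — Lumoli w corresponds to Hadil v word-initially before a back vowel.
wazidu ~ vezedu, valfi ~ verfe — Lumoli a corresponds to Hadil e after a consonant, before a consonant other than r, m, n, p, b, f, v.
Applying these to Lumoli 'wageb':
  wageb → vageb   (w→v word-initially before a back vowel)
  vageb → vegeb   (a→e after a consonant, before a consonant other than r, m, n, p, b, f, v)
So the Hadil cognate is 'vegeb'.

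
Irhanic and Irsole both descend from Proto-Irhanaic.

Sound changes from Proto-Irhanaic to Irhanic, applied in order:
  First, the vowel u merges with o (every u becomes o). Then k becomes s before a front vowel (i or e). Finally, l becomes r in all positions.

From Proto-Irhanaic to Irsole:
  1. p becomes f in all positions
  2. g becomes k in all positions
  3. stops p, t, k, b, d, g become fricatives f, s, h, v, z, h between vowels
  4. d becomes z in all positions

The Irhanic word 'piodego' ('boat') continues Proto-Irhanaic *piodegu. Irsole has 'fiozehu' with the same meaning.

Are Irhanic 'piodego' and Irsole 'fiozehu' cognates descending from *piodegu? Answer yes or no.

yes

Derive the expected Irsole reflex of *piodegu:
Irsole: start from *piodegu.
  rule 1 (unconditioned shift): piodegu → fiodegu
  rule 2 (unconditioned shift): fiodegu → fiodeku
  rule 3 (intervocalic lenition): fiodeku → fiozehu
  rule 4: no change — fiozehu
  ⇒ Irsole fiozehu
Irsole 'fiozehu' matches the regular reflex exactly, so the pair is cognate.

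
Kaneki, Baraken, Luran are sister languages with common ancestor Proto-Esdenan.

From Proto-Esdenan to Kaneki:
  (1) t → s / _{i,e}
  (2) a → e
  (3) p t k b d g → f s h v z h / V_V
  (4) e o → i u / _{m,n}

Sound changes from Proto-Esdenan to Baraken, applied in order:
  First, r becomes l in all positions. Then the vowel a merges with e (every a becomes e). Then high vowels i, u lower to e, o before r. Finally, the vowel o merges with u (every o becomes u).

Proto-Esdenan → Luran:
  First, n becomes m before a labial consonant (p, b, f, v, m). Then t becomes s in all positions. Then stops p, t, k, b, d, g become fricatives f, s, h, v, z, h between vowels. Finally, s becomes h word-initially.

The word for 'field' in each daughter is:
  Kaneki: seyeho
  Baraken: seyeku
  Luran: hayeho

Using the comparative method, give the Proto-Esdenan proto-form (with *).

*sayeko

Position 2: Kaneki has e, Baraken has e, Luran has a. Luran preserves a here (none of its changes turn any other segment into a), so the proto-segment is *a.
Position 1: Kaneki has s, Baraken has s, Luran has h. Baraken preserves s here (none of its changes turn any other segment into s), so the proto-segment is *s.
Position 5: Kaneki has h, Baraken has k, Luran has h. Baraken preserves k here (none of its changes turn any other segment into k), so the proto-segment is *k.
Continuing position by position gives *sayeko; check it forward:
Kaneki: *sayeko > seyeko > seyeho  (by vowel merger, intervocalic lenition)
Baraken: *sayeko > seyeko > seyeku  (by vowel merger, vowel merger)
Luran: start from *sayeko.
  rule 1: no change — sayeko
  rule 2: no change — sayeko
  rule 3 (intervocalic lenition): sayeko → sayeho
  rule 4 (debuccalisation): sayeho → hayeho
  ⇒ Luran hayeho
*sayeko is the unique common source.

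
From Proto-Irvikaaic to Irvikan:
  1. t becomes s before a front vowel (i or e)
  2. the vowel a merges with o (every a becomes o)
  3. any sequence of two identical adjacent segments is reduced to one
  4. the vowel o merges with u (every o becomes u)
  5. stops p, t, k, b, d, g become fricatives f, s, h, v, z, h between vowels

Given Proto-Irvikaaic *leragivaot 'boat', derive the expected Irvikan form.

leruhivut

Irvikan: *leragivaot > lerogivoot > lerogivot > lerugivut > leruhivut  (by vowel merger, degemination, vowel merger, intervocalic lenition)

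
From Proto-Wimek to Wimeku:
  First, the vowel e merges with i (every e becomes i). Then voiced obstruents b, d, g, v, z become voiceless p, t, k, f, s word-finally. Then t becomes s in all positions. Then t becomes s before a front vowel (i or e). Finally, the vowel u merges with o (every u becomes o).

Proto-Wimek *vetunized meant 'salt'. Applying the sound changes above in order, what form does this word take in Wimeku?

visonizis

Wimeku: *vetunized
  vetunized → vitunizid   [vowel merger]
  vitunizid → vitunizit   [final devoicing]
  vitunizit → visunizis   [unconditioned shift]
  visunizis (rule 4 does not apply)
  visunizis → visonizis   [vowel merger]
  giving Wimeku visonizis.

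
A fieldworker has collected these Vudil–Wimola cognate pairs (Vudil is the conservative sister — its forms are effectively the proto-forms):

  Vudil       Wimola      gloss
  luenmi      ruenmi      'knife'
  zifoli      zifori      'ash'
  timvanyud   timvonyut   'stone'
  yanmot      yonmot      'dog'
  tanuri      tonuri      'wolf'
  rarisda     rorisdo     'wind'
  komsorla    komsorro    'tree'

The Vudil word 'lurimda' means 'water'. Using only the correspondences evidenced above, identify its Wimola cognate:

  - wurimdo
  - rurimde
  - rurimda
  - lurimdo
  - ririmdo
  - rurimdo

rurimdo

luenmi ~ ruenmi — Vudil l corresponds to Wimola r word-initially before a back vowel.
rarisda ~ rorisdo, komsorla ~ komsorro — Vudil a corresponds to Wimola o word-finally.
Applying these to Vudil 'lurimda':
  lurimda → rurimda   (l→r word-initially before a back vowel)
  rurimda → rurimdo   (a→o word-finally)
So the Wimola cognate is 'rurimdo'.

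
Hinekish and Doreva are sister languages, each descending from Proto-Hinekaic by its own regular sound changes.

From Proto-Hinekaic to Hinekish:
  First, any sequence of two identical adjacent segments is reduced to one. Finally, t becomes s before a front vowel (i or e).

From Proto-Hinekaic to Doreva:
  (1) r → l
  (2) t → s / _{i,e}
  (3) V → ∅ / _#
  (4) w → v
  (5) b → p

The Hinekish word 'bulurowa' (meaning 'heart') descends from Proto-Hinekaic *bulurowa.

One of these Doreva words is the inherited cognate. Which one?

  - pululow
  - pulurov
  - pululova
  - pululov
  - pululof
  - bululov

pululov

Doreva: start from *bulurowa.
  rule 1 (unconditioned shift): bulurowa → bululowa
  rule 2: no change — bululowa
  rule 3 (apocope): bululowa → bululow
  rule 4 (unconditioned shift): bululow → bululov
  rule 5 (unconditioned shift): bululov → pululov
  ⇒ Doreva pululov
Among the options, 'pululov' alone shows every Doreva change applied in order.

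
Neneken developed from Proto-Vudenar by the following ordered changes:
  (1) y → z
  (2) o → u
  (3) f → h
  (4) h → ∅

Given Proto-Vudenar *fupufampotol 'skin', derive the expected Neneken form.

Neneken: start from *fupufampotol.
  rule 1: no change — fupufampotol
  rule 2 (vowel merger): fupufampotol → fupufamputul
  rule 3 (unconditioned shift): fupufamputul → hupuhamputul
  rule 4 (h-loss): hupuhamputul → upuamputul
  ⇒ Neneken upuamputul

upuamputul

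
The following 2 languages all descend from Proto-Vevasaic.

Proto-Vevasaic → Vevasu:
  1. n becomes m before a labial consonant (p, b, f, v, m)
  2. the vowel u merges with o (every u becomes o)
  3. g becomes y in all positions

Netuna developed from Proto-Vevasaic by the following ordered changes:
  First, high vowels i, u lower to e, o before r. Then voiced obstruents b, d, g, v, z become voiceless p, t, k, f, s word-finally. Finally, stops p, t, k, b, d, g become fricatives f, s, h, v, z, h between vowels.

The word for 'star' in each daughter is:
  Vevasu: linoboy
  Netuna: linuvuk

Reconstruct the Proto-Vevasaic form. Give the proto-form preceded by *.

*linubug

Position 7: Vevasu has y, Netuna has k. Taking the neighbouring segments as reconstructed: Vevasu y could go back to *g or *y; Netuna k could go back to *k or *g — the one source consistent with every daughter is *g.
Position 6: Vevasu has o, Netuna has u. Netuna preserves u here (none of its changes turn any other segment into u), so the proto-segment is *u.
This points to *linubug. Verify forward in each daughter:
Vevasu: start from *linubug.
  rule 1: no change — linubug
  rule 2 (vowel merger): linubug → linobog
  rule 3 (unconditioned shift): linobog → linoboy
  ⇒ Vevasu linoboy
Netuna: *linubug
  linubug (rule 1 does not apply)
  linubug → linubuk   [final devoicing]
  linubuk → linuvuk   [intervocalic lenition]
  giving Netuna linuvuk.
Only *linubug yields all of Vevasu linoboy, Netuna linuvuk.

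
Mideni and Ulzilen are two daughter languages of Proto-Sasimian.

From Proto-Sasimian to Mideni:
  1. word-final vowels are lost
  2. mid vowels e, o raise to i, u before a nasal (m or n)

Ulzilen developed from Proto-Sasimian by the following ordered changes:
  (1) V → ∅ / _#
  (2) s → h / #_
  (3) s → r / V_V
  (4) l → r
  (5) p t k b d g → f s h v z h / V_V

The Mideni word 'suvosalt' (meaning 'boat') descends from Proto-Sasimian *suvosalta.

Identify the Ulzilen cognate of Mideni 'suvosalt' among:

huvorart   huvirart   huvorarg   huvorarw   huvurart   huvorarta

Ulzilen: *suvosalta > suvosalt > huvosalt > huvoralt > huvorart  (by apocope, debuccalisation, rhotacism, unconditioned shift)
Among the options, 'huvorart' alone shows every Ulzilen change applied in order.

huvorart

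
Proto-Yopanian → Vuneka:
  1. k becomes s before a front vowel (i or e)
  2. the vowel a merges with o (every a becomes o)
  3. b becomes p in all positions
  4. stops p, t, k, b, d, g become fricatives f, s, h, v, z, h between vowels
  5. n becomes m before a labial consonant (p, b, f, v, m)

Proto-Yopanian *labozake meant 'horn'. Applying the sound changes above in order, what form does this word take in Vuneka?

Vuneka: start from *labozake.
  rule 1 (palatalisation): labozake → labozase
  rule 2 (vowel merger): labozase → lobozose
  rule 3 (unconditioned shift): lobozose → lopozose
  rule 4 (intervocalic lenition): lopozose → lofozose
  rule 5: no change — lofozose
  ⇒ Vuneka lofozose

lofozose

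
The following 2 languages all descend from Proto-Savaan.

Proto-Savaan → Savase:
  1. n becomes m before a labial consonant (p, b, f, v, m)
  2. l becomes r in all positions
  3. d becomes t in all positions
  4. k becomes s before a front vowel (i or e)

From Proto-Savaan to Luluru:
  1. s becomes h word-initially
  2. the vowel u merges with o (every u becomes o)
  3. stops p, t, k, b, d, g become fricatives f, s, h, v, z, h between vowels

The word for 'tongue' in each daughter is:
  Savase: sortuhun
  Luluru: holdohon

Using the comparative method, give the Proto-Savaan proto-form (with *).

Position 7: Savase has u, Luluru has o. Savase preserves u here (none of its changes turn any other segment into u), so the proto-segment is *u.
Position 3: Savase has r, Luluru has l. Luluru preserves l here (none of its changes turn any other segment into l), so the proto-segment is *l.
Verify the candidate proto-form against each daughter:
Savase: start from *solduhun.
  rule 1: no change — solduhun
  rule 2 (unconditioned shift): solduhun → sorduhun
  rule 3 (unconditioned shift): sorduhun → sortuhun
  rule 4: no change — sortuhun
  ⇒ Savase sortuhun
Luluru: *solduhun
  solduhun → holduhun   [debuccalisation]
  holduhun → holdohon   [vowel merger]
  holdohon (rule 3 does not apply)
  giving Luluru holdohon.
No other proto-form is consistent with every reflex, so the reconstruction is *solduhun.

*solduhun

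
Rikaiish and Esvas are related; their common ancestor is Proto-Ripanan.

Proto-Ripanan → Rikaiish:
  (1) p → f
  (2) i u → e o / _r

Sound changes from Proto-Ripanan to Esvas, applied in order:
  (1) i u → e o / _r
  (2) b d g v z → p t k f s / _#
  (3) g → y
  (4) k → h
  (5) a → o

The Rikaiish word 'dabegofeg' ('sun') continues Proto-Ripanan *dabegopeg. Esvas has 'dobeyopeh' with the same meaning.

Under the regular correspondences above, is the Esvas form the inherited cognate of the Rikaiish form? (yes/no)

Derive the expected Esvas reflex of *dabegopeg:
Esvas: *dabegopeg > dabegopek > dabeyopek > dabeyopeh > dobeyopeh  (by final devoicing, unconditioned shift, unconditioned shift, vowel merger)
Esvas 'dobeyopeh' matches the regular reflex exactly, so the pair is cognate.

yes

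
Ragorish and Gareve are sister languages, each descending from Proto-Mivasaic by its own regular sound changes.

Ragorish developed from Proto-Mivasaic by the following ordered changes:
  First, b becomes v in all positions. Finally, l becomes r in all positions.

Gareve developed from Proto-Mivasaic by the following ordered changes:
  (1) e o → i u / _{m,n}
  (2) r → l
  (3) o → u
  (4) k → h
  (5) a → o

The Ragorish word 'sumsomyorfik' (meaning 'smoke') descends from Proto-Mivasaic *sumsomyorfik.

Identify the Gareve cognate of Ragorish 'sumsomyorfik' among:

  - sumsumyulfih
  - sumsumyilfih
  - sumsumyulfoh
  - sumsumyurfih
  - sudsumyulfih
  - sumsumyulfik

Gareve: *sumsomyorfik > sumsumyorfik > sumsumyolfik > sumsumyulfik > sumsumyulfih  (by pre-nasal raising, unconditioned shift, vowel merger, unconditioned shift)
Only 'sumsumyulfih' matches the regular Gareve development of *sumsomyorfik.

sumsumyulfih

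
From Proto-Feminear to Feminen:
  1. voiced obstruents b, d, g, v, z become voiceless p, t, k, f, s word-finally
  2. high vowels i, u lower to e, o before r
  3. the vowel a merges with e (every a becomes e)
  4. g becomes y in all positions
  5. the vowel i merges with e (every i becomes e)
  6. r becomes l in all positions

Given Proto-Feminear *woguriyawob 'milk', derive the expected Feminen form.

Feminen: start from *woguriyawob.
  rule 1 (final devoicing): woguriyawob → woguriyawop
  rule 2 (pre-rhotic lowering): woguriyawop → wogoriyawop
  rule 3 (vowel merger): wogoriyawop → wogoriyewop
  rule 4 (unconditioned shift): wogoriyewop → woyoriyewop
  rule 5 (vowel merger): woyoriyewop → woyoreyewop
  rule 6 (unconditioned shift): woyoreyewop → woyoleyewop
  ⇒ Feminen woyoleyewop

woyoleyewop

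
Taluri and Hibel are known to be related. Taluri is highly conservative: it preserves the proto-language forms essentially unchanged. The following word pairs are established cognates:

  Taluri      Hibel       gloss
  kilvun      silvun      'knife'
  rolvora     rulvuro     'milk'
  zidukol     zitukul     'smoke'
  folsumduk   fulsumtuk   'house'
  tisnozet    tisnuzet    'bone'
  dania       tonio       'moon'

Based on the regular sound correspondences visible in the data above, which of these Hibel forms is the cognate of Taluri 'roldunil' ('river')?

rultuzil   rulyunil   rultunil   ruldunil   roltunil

rultunil

rolvora ~ rulvuro, zidukol ~ zitukul — Taluri o corresponds to Hibel u after a consonant, before a consonant other than r, m, n, p, b, f, v.
folsumduk ~ fulsumtuk — Taluri d corresponds to Hibel t after a consonant, before a back vowel.
Applying these to Taluri 'roldunil':
  roldunil → ruldunil   (o→u after a consonant, before a consonant other than r, m, n, p, b, f, v)
  ruldunil → rultunil   (d→t after a consonant, before a back vowel)
So the Hibel cognate is 'rultunil'.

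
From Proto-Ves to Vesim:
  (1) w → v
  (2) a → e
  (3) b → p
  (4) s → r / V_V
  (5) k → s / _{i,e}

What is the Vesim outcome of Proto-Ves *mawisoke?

Vesim: start from *mawisoke.
  rule 1 (unconditioned shift): mawisoke → mavisoke
  rule 2 (vowel merger): mavisoke → mevisoke
  rule 3: no change — mevisoke
  rule 4 (rhotacism): mevisoke → meviroke
  rule 5 (palatalisation): meviroke → mevirose
  ⇒ Vesim mevirose

mevirose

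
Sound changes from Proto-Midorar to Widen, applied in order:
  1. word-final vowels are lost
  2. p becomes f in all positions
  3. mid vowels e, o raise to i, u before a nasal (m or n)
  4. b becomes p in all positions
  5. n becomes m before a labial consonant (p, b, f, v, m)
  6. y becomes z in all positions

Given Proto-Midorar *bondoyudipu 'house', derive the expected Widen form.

pundozudif

Widen: start from *bondoyudipu.
  rule 1 (apocope): bondoyudipu → bondoyudip
  rule 2 (unconditioned shift): bondoyudip → bondoyudif
  rule 3 (pre-nasal raising): bondoyudif → bundoyudif
  rule 4 (unconditioned shift): bundoyudif → pundoyudif
  rule 5: no change — pundoyudif
  rule 6 (unconditioned shift): pundoyudif → pundozudif
  ⇒ Widen pundozudif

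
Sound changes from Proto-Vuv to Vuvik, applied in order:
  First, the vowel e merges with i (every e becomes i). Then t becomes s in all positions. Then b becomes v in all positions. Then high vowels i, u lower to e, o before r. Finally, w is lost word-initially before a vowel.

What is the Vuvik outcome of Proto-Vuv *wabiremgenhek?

Vuvik: *wabiremgenhek > wabirimginhik > wavirimginhik > waverimginhik > averimginhik  (by vowel merger, unconditioned shift, pre-rhotic lowering, glide loss)

averimginhik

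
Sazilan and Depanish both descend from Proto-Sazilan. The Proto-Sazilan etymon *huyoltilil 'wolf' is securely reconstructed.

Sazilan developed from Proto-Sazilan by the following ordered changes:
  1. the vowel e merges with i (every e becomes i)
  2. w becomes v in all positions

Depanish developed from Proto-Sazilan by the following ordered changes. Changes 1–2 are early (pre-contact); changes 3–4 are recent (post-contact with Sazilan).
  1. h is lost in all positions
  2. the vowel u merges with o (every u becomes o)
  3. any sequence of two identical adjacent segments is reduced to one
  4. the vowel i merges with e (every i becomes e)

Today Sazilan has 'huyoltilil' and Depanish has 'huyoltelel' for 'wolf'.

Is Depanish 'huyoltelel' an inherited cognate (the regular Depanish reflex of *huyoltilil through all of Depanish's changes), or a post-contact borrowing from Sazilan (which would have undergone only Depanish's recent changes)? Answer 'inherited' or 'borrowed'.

If inherited, *huyoltilil would pass through all of Depanish's changes:
Depanish: *huyoltilil > uyoltilil > oyoltilil > oyoltelel  (by h-loss, vowel merger, vowel merger)
If borrowed from Sazilan 'huyoltilil' after the early changes, it would undergo only the recent ones:
  rule 3 (degemination): no change (huyoltilil)
  rule 4 (vowel merger): huyoltilil → huyoltelel
  ⇒ as a loan: huyoltelel
Depanish 'huyoltelel' matches the loan outcome 'huyoltelel', not the inherited 'oyoltelel' — it skipped the early Depanish changes, so it was borrowed from Sazilan.

borrowed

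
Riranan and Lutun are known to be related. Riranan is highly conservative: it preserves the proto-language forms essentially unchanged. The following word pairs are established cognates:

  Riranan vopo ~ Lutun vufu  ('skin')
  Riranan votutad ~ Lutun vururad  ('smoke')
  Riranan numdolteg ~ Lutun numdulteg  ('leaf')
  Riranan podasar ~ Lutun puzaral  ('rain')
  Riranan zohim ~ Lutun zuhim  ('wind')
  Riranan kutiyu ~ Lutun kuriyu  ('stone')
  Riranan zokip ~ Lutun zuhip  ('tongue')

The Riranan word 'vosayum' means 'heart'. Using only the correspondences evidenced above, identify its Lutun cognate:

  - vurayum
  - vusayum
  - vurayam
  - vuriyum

votutad ~ vururad, numdolteg ~ numdulteg — Riranan o corresponds to Lutun u after a consonant, before a consonant other than r, m, n, p, b, f, v.
podasar ~ puzaral — Riranan s corresponds to Lutun r between vowels (before a back vowel).
Applying these to Riranan 'vosayum':
  vosayum → vusayum   (o→u after a consonant, before a consonant other than r, m, n, p, b, f, v)
  vusayum → vurayum   (s→r between vowels (before a back vowel))
So the Lutun cognate is 'vurayum'.

vurayum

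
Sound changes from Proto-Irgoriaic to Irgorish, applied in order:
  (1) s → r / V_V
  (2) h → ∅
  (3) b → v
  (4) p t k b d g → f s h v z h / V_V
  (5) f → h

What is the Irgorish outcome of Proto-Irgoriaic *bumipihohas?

Irgorish: *bumipihohas > bumipioas > vumipioas > vumifioas > vumihioas  (by h-loss, unconditioned shift, intervocalic lenition, unconditioned shift)

vumihioas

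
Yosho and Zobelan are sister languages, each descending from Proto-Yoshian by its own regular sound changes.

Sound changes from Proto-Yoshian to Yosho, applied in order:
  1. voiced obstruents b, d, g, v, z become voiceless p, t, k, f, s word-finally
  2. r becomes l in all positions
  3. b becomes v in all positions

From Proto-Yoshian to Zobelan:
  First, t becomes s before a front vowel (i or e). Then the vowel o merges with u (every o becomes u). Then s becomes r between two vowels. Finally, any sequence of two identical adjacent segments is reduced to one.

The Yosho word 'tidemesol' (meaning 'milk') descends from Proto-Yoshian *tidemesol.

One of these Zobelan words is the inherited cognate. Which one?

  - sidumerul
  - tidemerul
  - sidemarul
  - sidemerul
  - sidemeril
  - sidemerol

sidemerul

Zobelan: *tidemesol
  tidemesol → sidemesol   [palatalisation]
  sidemesol → sidemesul   [vowel merger]
  sidemesul → sidemerul   [rhotacism]
  sidemerul (rule 4 does not apply)
  giving Zobelan sidemerul.
Among the options, 'sidemerul' alone shows every Zobelan change applied in order.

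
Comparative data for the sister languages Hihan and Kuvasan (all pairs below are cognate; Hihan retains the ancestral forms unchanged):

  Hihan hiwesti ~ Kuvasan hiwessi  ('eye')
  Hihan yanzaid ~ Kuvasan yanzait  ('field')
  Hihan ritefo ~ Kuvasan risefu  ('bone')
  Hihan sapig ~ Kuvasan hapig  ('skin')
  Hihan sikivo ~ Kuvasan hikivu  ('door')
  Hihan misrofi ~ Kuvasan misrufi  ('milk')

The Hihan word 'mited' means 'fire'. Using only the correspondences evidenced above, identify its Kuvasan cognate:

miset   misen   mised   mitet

miset

ritefo ~ risefu — Hihan t corresponds to Kuvasan s between vowels (before a front vowel).
yanzaid ~ yanzait — Hihan d corresponds to Kuvasan t word-finally.
Applying these to Hihan 'mited':
  mited → mised   (t→s between vowels (before a front vowel))
  mised → miset   (d→t word-finally)
So the Kuvasan cognate is 'miset'.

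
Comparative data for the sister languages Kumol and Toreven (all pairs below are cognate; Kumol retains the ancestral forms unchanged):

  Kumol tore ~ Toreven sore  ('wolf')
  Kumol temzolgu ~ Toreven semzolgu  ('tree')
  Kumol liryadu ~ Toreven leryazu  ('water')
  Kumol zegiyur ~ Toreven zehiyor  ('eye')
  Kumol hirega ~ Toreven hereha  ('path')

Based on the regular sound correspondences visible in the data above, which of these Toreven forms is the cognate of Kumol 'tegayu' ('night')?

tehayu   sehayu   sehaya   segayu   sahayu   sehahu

temzolgu ~ semzolgu — Kumol t corresponds to Toreven s word-initially before a front vowel.
hirega ~ hereha — Kumol g corresponds to Toreven h between vowels (before a back vowel).
Applying these to Kumol 'tegayu':
  tegayu → segayu   (t→s word-initially before a front vowel)
  segayu → sehayu   (g→h between vowels (before a back vowel))
So the Toreven cognate is 'sehayu'.

sehayu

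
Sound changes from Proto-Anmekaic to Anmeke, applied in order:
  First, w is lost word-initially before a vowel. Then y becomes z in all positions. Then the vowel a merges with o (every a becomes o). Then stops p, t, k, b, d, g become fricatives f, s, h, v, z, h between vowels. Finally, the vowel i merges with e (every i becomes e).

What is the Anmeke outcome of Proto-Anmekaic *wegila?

Anmeke: *wegila > egila > egilo > ehilo > ehelo  (by glide loss, vowel merger, intervocalic lenition, vowel merger)

ehelo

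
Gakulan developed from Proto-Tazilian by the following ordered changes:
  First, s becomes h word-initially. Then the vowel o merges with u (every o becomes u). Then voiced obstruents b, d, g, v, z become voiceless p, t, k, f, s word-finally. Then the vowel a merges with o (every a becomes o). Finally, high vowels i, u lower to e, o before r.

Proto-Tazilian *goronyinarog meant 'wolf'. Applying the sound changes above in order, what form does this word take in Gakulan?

Gakulan: start from *goronyinarog.
  rule 1: no change — goronyinarog
  rule 2 (vowel merger): goronyinarog → gurunyinarug
  rule 3 (final devoicing): gurunyinarug → gurunyinaruk
  rule 4 (vowel merger): gurunyinaruk → gurunyinoruk
  rule 5 (pre-rhotic lowering): gurunyinoruk → gorunyinoruk
  ⇒ Gakulan gorunyinoruk

gorunyinoruk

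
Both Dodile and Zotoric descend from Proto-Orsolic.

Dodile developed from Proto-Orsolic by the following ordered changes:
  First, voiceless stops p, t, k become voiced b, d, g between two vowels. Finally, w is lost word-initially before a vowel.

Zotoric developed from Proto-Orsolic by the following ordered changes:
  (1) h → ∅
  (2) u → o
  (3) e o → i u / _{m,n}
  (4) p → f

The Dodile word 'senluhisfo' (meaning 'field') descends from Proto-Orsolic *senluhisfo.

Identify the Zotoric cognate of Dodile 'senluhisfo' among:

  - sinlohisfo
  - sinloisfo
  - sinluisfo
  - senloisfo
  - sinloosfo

sinloisfo

Zotoric: *senluhisfo
  senluhisfo → senluisfo   [h-loss]
  senluisfo → senloisfo   [vowel merger]
  senloisfo → sinloisfo   [pre-nasal raising]
  sinloisfo (rule 4 does not apply)
  giving Zotoric sinloisfo.
The other candidates each miss or misapply at least one Zotoric change.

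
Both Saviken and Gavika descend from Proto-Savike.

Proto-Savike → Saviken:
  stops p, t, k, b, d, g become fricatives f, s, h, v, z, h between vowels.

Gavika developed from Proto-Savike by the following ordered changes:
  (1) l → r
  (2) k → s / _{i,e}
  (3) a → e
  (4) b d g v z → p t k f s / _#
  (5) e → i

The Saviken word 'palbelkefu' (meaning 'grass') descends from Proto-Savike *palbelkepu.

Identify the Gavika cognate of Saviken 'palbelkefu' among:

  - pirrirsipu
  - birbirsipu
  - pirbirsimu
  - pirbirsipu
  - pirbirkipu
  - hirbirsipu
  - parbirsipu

Gavika: *palbelkepu > parberkepu > parbersepu > perbersepu > pirbirsipu  (by unconditioned shift, palatalisation, vowel merger, vowel merger)

pirbirsipu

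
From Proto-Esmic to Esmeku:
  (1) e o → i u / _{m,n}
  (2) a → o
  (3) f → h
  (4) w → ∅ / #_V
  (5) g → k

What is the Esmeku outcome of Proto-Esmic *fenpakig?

Esmeku: start from *fenpakig.
  rule 1 (pre-nasal raising): fenpakig → finpakig
  rule 2 (vowel merger): finpakig → finpokig
  rule 3 (unconditioned shift): finpokig → hinpokig
  rule 4: no change — hinpokig
  rule 5 (unconditioned shift): hinpokig → hinpokik
  ⇒ Esmeku hinpokik

hinpokik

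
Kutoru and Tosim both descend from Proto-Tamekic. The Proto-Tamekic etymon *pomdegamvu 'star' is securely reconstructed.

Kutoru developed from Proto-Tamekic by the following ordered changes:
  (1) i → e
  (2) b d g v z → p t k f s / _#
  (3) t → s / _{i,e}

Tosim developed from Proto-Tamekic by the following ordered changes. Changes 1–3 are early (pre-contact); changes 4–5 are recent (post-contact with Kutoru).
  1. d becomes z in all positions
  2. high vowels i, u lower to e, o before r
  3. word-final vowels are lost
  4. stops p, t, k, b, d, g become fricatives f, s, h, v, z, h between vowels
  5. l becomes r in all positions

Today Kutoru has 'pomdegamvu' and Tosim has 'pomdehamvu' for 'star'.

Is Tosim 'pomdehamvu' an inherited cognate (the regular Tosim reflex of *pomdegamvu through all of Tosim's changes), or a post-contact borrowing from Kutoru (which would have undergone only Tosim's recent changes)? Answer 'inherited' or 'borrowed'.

If inherited, *pomdegamvu would pass through all of Tosim's changes:
Tosim: *pomdegamvu > pomzegamvu > pomzegamv > pomzehamv  (by unconditioned shift, apocope, intervocalic lenition)
If borrowed from Kutoru 'pomdegamvu' after the early changes, it would undergo only the recent ones:
  rule 4 (intervocalic lenition): pomdegamvu → pomdehamvu
  rule 5 (unconditioned shift): no change (pomdehamvu)
  ⇒ as a loan: pomdehamvu
Tosim 'pomdehamvu' matches the loan outcome 'pomdehamvu', not the inherited 'pomzehamv' — it skipped the early Tosim changes, so it was borrowed from Kutoru.

borrowed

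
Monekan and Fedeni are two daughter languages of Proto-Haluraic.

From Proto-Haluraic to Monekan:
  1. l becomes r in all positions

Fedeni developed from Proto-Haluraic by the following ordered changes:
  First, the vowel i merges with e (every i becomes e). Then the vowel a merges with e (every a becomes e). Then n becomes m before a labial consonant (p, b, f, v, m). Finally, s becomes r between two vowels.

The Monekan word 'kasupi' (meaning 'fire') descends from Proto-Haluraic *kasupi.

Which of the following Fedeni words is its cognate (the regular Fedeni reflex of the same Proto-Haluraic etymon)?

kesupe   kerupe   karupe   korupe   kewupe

kerupe

Fedeni: *kasupi
  kasupi → kasupe   [vowel merger]
  kasupe → kesupe   [vowel merger]
  kesupe (rule 3 does not apply)
  kesupe → kerupe   [rhotacism]
  giving Fedeni kerupe.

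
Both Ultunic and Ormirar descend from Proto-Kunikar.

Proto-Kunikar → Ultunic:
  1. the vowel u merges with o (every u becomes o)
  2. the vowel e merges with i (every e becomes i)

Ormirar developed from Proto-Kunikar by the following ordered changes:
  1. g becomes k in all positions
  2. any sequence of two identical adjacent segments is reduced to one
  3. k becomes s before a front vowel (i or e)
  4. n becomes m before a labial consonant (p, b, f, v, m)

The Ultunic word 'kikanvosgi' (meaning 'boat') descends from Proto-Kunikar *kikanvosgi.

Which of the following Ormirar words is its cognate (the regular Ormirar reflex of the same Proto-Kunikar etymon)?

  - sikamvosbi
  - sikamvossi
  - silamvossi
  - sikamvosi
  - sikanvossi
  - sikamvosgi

sikamvossi

Ormirar: *kikanvosgi
  kikanvosgi → kikanvoski   [unconditioned shift]
  kikanvoski (rule 2 does not apply)
  kikanvoski → sikanvossi   [palatalisation]
  sikanvossi → sikamvossi   [nasal place assimilation]
  giving Ormirar sikamvossi.
Only 'sikamvossi' matches the regular Ormirar development of *kikanvosgi.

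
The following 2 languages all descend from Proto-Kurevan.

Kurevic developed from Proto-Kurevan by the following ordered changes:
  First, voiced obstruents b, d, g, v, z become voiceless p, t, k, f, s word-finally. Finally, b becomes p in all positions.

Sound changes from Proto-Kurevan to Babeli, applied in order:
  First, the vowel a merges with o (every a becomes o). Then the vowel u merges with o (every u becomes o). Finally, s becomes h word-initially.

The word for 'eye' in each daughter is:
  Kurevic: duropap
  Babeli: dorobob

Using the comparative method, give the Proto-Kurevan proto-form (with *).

Position 6: Kurevic has a, Babeli has o. Kurevic preserves a here (none of its changes turn any other segment into a), so the proto-segment is *a.
Position 2: Kurevic has u, Babeli has o. Kurevic preserves u here (none of its changes turn any other segment into u), so the proto-segment is *u.
Position 7: Kurevic has p, Babeli has b. Babeli preserves b here (none of its changes turn any other segment into b), so the proto-segment is *b.
This points to *durobab. Verify forward in each daughter:
Kurevic: start from *durobab.
  rule 1 (final devoicing): durobab → durobap
  rule 2 (unconditioned shift): durobap → duropap
  ⇒ Kurevic duropap
Babeli: *durobab > durobob > dorobob  (by vowel merger, vowel merger)
*durobab is the unique common source.

*durobab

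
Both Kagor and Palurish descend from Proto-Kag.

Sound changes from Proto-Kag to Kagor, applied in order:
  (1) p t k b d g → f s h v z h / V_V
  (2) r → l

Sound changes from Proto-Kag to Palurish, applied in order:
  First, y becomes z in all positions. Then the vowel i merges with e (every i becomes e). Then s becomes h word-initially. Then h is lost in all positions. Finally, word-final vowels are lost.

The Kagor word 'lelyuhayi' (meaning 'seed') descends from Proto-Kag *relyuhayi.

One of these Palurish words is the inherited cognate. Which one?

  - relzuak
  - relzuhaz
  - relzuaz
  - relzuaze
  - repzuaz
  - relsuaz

Palurish: start from *relyuhayi.
  rule 1 (unconditioned shift): relyuhayi → relzuhazi
  rule 2 (vowel merger): relzuhazi → relzuhaze
  rule 3: no change — relzuhaze
  rule 4 (h-loss): relzuhaze → relzuaze
  rule 5 (apocope): relzuaze → relzuaz
  ⇒ Palurish relzuaz
The other candidates each miss or misapply at least one Palurish change.

relzuaz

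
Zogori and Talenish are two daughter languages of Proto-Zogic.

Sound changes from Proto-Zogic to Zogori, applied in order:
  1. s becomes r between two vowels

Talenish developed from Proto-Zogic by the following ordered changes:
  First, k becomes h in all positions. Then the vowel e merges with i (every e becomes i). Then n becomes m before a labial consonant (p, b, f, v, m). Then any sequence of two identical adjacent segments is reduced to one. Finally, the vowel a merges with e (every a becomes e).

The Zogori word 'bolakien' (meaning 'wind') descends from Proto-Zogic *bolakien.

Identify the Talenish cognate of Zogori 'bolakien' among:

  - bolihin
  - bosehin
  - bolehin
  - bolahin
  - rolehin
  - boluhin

Talenish: *bolakien > bolahien > bolahiin > bolahin > bolehin  (by unconditioned shift, vowel merger, degemination, vowel merger)
The other candidates each miss or misapply at least one Talenish change.

bolehin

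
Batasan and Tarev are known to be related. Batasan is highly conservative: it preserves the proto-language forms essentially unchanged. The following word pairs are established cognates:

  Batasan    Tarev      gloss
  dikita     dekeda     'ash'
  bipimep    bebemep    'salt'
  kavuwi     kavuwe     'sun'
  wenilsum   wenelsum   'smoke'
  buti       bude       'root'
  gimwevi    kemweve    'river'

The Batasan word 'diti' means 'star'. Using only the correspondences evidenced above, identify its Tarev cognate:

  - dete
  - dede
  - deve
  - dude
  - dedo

dikita ~ dekeda, wenilsum ~ wenelsum — Batasan i corresponds to Tarev e after a consonant, before a consonant other than r, m, n, p, b, f, v.
buti ~ bude — Batasan t corresponds to Tarev d between vowels (before a front vowel).
kavuwi ~ kavuwe, buti ~ bude — Batasan i corresponds to Tarev e word-finally.
Applying these to Batasan 'diti':
  diti → deti   (i→e after a consonant, before a consonant other than r, m, n, p, b, f, v)
  deti → dedi   (t→d between vowels (before a front vowel))
  dedi → dede   (i→e word-finally)
So the Tarev cognate is 'dede'.

dede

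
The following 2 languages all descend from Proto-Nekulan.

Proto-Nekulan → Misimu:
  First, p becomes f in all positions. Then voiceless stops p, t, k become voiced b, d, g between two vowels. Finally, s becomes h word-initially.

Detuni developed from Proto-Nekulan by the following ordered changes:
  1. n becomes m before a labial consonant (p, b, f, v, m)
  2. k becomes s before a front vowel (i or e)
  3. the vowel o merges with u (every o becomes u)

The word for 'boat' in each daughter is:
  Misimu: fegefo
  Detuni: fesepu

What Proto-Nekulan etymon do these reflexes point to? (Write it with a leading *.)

Position 5: Misimu has f, Detuni has p. Detuni preserves p here (none of its changes turn any other segment into p), so the proto-segment is *p.
Position 3: Misimu has g, Detuni has s. Taking the neighbouring segments as reconstructed: Misimu g could go back to *k or *g; Detuni s could go back to *k or *s — the one source consistent with every daughter is *k.
Position 6: Misimu has o, Detuni has u. Misimu preserves o here (none of its changes turn any other segment into o), so the proto-segment is *o.
This points to *fekepo. Verify forward in each daughter:
Misimu: start from *fekepo.
  rule 1 (unconditioned shift): fekepo → fekefo
  rule 2 (intervocalic voicing): fekefo → fegefo
  rule 3: no change — fegefo
  ⇒ Misimu fegefo
Detuni: *fekepo > fesepo > fesepu  (by palatalisation, vowel merger)
*fekepo is the unique common source.

*fekepo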